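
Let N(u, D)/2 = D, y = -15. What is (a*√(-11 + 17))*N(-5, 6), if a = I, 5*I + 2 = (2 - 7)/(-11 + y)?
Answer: -282*√6/65 ≈ -10.627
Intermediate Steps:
N(u, D) = 2*D
I = -47/130 (I = -⅖ + ((2 - 7)/(-11 - 15))/5 = -⅖ + (-5/(-26))/5 = -⅖ + (-5*(-1/26))/5 = -⅖ + (⅕)*(5/26) = -⅖ + 1/26 = -47/130 ≈ -0.36154)
a = -47/130 ≈ -0.36154
(a*√(-11 + 17))*N(-5, 6) = (-47*√(-11 + 17)/130)*(2*6) = -47*√6/130*12 = -282*√6/65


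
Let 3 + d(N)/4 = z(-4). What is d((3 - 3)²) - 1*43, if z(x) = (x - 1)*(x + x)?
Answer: 105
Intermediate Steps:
z(x) = 2*x*(-1 + x) (z(x) = (-1 + x)*(2*x) = 2*x*(-1 + x))
d(N) = 148 (d(N) = -12 + 4*(2*(-4)*(-1 - 4)) = -12 + 4*(2*(-4)*(-5)) = -12 + 4*40 = -12 + 160 = 148)
d((3 - 3)²) - 1*43 = 148 - 1*43 = 148 - 43 = 105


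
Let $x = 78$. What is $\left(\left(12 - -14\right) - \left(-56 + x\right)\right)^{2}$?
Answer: $16$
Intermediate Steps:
$\left(\left(12 - -14\right) - \left(-56 + x\right)\right)^{2} = \left(\left(12 - -14\right) + \left(56 - 78\right)\right)^{2} = \left(\left(12 + 14\right) + \left(56 - 78\right)\right)^{2} = \left(26 - 22\right)^{2} = 4^{2} = 16$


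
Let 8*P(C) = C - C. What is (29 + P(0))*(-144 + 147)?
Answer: 87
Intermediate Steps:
P(C) = 0 (P(C) = (C - C)/8 = (⅛)*0 = 0)
(29 + P(0))*(-144 + 147) = (29 + 0)*(-144 + 147) = 29*3 = 87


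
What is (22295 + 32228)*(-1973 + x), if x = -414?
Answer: -130146401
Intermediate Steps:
(22295 + 32228)*(-1973 + x) = (22295 + 32228)*(-1973 - 414) = 54523*(-2387) = -130146401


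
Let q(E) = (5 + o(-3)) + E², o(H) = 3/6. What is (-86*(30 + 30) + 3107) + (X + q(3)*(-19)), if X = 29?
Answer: -4599/2 ≈ -2299.5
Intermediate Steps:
o(H) = ½ (o(H) = 3*(⅙) = ½)
q(E) = 11/2 + E² (q(E) = (5 + ½) + E² = 11/2 + E²)
(-86*(30 + 30) + 3107) + (X + q(3)*(-19)) = (-86*(30 + 30) + 3107) + (29 + (11/2 + 3²)*(-19)) = (-86*60 + 3107) + (29 + (11/2 + 9)*(-19)) = (-5160 + 3107) + (29 + (29/2)*(-19)) = -2053 + (29 - 551/2) = -2053 - 493/2 = -4599/2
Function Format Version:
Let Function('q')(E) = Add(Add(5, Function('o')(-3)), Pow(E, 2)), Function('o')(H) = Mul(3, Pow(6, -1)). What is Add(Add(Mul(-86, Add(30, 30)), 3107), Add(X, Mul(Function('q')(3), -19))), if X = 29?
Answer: Rational(-4599, 2) ≈ -2299.5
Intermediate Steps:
Function('o')(H) = Rational(1, 2) (Function('o')(H) = Mul(3, Rational(1, 6)) = Rational(1, 2))
Function('q')(E) = Add(Rational(11, 2), Pow(E, 2)) (Function('q')(E) = Add(Add(5, Rational(1, 2)), Pow(E, 2)) = Add(Rational(11, 2), Pow(E, 2)))
Add(Add(Mul(-86, Add(30, 30)), 3107), Add(X, Mul(Function('q')(3), -19))) = Add(Add(Mul(-86, Add(30, 30)), 3107), Add(29, Mul(Add(Rational(11, 2), Pow(3, 2)), -19))) = Add(Add(Mul(-86, 60), 3107), Add(29, Mul(Add(Rational(11, 2), 9), -19))) = Add(Add(-5160, 3107), Add(29, Mul(Rational(29, 2), -19))) = Add(-2053, Add(29, Rational(-551, 2))) = Add(-2053, Rational(-493, 2)) = Rational(-4599, 2)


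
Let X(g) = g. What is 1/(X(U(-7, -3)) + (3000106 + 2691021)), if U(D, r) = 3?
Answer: 1/5691130 ≈ 1.7571e-7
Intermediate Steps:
1/(X(U(-7, -3)) + (3000106 + 2691021)) = 1/(3 + (3000106 + 2691021)) = 1/(3 + 5691127) = 1/5691130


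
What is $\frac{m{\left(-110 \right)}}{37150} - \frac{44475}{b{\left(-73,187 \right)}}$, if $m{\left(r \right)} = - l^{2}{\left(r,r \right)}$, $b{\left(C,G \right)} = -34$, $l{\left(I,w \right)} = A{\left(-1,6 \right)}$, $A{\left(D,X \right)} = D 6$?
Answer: $\frac{826122513}{631550} \approx 1308.1$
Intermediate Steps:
$A{\left(D,X \right)} = 6 D$
$l{\left(I,w \right)} = -6$ ($l{\left(I,w \right)} = 6 \left(-1\right) = -6$)
$m{\left(r \right)} = -36$ ($m{\left(r \right)} = - \left(-6\right)^{2} = \left(-1\right) 36 = -36$)
$\frac{m{\left(-110 \right)}}{37150} - \frac{44475}{b{\left(-73,187 \right)}} = - \frac{36}{37150} - \frac{44475}{-34} = \left(-36\right) \frac{1}{37150} - - \frac{44475}{34} = - \frac{18}{18575} + \frac{44475}{34} = \frac{826122513}{631550}$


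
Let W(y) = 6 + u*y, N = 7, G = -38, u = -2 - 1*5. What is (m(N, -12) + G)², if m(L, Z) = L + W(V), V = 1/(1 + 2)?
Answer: 6724/9 ≈ 747.11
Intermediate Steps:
u = -7 (u = -2 - 5 = -7)
V = ⅓ (V = 1/3 = ⅓ ≈ 0.33333)
W(y) = 6 - 7*y
m(L, Z) = 11/3 + L (m(L, Z) = L + (6 - 7*⅓) = L + (6 - 7/3) = L + 11/3 = 11/3 + L)
(m(N, -12) + G)² = ((11/3 + 7) - 38)² = (32/3 - 38)² = (-82/3)² = 6724/9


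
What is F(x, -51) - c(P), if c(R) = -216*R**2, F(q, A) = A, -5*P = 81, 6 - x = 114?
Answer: 1415901/25 ≈ 56636.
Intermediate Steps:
x = -108 (x = 6 - 1*114 = 6 - 114 = -108)
P = -81/5 (P = -1/5*81 = -81/5 ≈ -16.200)
F(x, -51) - c(P) = -51 - (-216)*(-81/5)**2 = -51 - (-216)*6561/25 = -51 - 1*(-1417176/25) = -51 + 1417176/25 = 1415901/25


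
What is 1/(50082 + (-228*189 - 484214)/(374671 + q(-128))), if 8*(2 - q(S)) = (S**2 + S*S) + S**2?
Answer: 368529/18456142072 ≈ 1.9968e-5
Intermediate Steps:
q(S) = 2 - 3*S**2/8 (q(S) = 2 - ((S**2 + S*S) + S**2)/8 = 2 - ((S**2 + S**2) + S**2)/8 = 2 - (2*S**2 + S**2)/8 = 2 - 3*S**2/8)
1/(50082 + (-228*189 - 484214)/(374671 + q(-128))) = 1/(50082 + (-228*189 - 484214)/(374671 + (2 - 3/8*(-128)**2))) = 1/(50082 + (-43092 - 484214)/(374671 + (2 - 3/8*16384))) = 1/(50082 - 527306/(374671 + (2 - 6144))) = 1/(50082 - 527306/(374671 - 6142)) = 1/(50082 - 527306/368529) = 1/(18456142072/368529) = 368529/18456142072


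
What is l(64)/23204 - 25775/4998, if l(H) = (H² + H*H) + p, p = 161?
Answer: -278167403/57986796 ≈ -4.7971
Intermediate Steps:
l(H) = 161 + 2*H² (l(H) = (H² + H*H) + 161 = (H² + H²) + 161 = 2*H² + 161 = 161 + 2*H²)
l(64)/23204 - 25775/4998 = (161 + 2*64²)/23204 - 25775/4998 = (161 + 2*4096)*(1/23204) - 25775*1/4998 = (161 + 8192)*(1/23204) - 25775/4998 = 8353*(1/23204) - 25775/4998 = 8353/23204 - 25775/4998 = -278167403/57986796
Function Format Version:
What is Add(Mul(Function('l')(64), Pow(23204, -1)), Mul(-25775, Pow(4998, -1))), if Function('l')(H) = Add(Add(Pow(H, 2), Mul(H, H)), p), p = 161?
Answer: Rational(-278167403, 57986796) ≈ -4.7971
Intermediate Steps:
Function('l')(H) = Add(161, Mul(2, Pow(H, 2))) (Function('l')(H) = Add(Add(Pow(H, 2), Mul(H, H)), 161) = Add(Add(Pow(H, 2), Pow(H, 2)), 161) = Add(Mul(2, Pow(H, 2)), 161) = Add(161, Mul(2, Pow(H, 2))))
Add(Mul(Function('l')(64), Pow(23204, -1)), Mul(-25775, Pow(4998, -1))) = Add(Mul(Add(161, Mul(2, Pow(64, 2))), Pow(23204, -1)), Mul(-25775, Pow(4998, -1))) = Add(Mul(Add(161, Mul(2, 4096)), Rational(1, 23204)), Mul(-25775, Rational(1, 4998))) = Add(Mul(Add(161, 8192), Rational(1, 23204)), Rational(-25775, 4998)) = Add(Mul(8353, Rational(1, 23204)), Rational(-25775, 4998)) = Add(Rational(8353, 23204), Rational(-25775, 4998)) = Rational(-278167403, 57986796)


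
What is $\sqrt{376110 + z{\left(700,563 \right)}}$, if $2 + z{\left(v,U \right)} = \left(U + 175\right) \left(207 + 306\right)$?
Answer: $\sqrt{754702} \approx 868.74$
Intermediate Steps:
$z{\left(v,U \right)} = 89773 + 513 U$ ($z{\left(v,U \right)} = -2 + \left(U + 175\right) \left(207 + 306\right) = -2 + \left(175 + U\right) 513 = -2 + \left(89775 + 513 U\right) = 89773 + 513 U$)
$\sqrt{376110 + z{\left(700,563 \right)}} = \sqrt{376110 + \left(89773 + 513 \cdot 563\right)} = \sqrt{376110 + \left(89773 + 288819\right)} = \sqrt{376110 + 378592} = \sqrt{754702}$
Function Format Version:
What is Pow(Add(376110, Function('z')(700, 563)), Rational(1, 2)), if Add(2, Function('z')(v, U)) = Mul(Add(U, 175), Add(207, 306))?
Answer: Pow(754702, Rational(1, 2)) ≈ 868.74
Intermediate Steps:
Function('z')(v, U) = Add(89773, Mul(513, U)) (Function('z')(v, U) = Add(-2, Mul(Add(U, 175), Add(207, 306))) = Add(-2, Mul(Add(175, U), 513)) = Add(-2, Add(89775, Mul(513, U))) = Add(89773, Mul(513, U)))
Pow(Add(376110, Function('z')(700, 563)), Rational(1, 2)) = Pow(Add(376110, Add(89773, Mul(513, 563))), Rational(1, 2)) = Pow(Add(376110, Add(89773, 288819)), Rational(1, 2)) = Pow(Add(376110, 378592), Rational(1, 2)) = Pow(754702, Rational(1, 2))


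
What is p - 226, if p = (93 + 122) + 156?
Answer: 145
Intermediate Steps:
p = 371 (p = 215 + 156 = 371)
p - 226 = 371 - 226 = 145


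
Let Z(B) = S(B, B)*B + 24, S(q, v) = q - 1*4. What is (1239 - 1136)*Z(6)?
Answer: 3708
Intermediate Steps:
S(q, v) = -4 + q (S(q, v) = q - 4 = -4 + q)
Z(B) = 24 + B*(-4 + B) (Z(B) = (-4 + B)*B + 24 = B*(-4 + B) + 24 = 24 + B*(-4 + B))
(1239 - 1136)*Z(6) = (1239 - 1136)*(24 + 6*(-4 + 6)) = 103*(24 + 6*2) = 103*(24 + 12) = 103*36 = 3708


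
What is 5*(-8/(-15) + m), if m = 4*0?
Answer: 8/3 ≈ 2.6667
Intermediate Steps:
m = 0
5*(-8/(-15) + m) = 5*(-8/(-15) + 0) = 5*(-8*(-1/15) + 0) = 5*(8/15 + 0) = 5*(8/15) = 8/3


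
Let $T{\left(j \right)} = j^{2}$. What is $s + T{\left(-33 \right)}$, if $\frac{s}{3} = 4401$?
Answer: $14292$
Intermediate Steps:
$s = 13203$ ($s = 3 \cdot 4401 = 13203$)
$s + T{\left(-33 \right)} = 13203 + \left(-33\right)^{2} = 13203 + 1089 = 14292$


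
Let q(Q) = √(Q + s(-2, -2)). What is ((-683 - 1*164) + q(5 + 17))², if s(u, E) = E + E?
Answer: 717427 - 5082*√2 ≈ 7.1024e+5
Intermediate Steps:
s(u, E) = 2*E
q(Q) = √(-4 + Q) (q(Q) = √(Q + 2*(-2)) = √(Q - 4) = √(-4 + Q))
((-683 - 1*164) + q(5 + 17))² = ((-683 - 1*164) + √(-4 + (5 + 17)))² = ((-683 - 164) + √(-4 + 22))² = (-847 + √18)² = (-847 + 3*√2)²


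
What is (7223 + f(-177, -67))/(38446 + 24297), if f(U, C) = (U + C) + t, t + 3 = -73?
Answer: 6903/62743 ≈ 0.11002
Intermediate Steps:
t = -76 (t = -3 - 73 = -76)
f(U, C) = -76 + C + U (f(U, C) = (U + C) - 76 = (C + U) - 76 = -76 + C + U)
(7223 + f(-177, -67))/(38446 + 24297) = (7223 + (-76 - 67 - 177))/(38446 + 24297) = (7223 - 320)/62743 = 6903*(1/62743) = 6903/62743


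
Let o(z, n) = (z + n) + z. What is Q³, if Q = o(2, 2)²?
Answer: 46656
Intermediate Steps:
o(z, n) = n + 2*z (o(z, n) = (n + z) + z = n + 2*z)
Q = 36 (Q = (2 + 2*2)² = (2 + 4)² = 6² = 36)
Q³ = 36³ = 46656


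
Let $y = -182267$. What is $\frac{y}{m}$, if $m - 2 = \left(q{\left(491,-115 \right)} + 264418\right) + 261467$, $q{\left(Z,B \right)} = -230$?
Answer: $- \frac{182267}{525657} \approx -0.34674$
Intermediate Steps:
$m = 525657$ ($m = 2 + \left(\left(-230 + 264418\right) + 261467\right) = 2 + \left(264188 + 261467\right) = 2 + 525655 = 525657$)
$\frac{y}{m} = - \frac{182267}{525657}$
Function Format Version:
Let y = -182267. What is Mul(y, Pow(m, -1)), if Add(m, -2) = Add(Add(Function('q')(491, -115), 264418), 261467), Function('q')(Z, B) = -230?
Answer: Rational(-182267, 525657) ≈ -0.34674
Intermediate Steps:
m = 525657 (m = Add(2, Add(Add(-230, 264418), 261467)) = Add(2, Add(264188, 261467)) = Add(2, 525655) = 525657)
Mul(y, Pow(m, -1)) = Mul(-182267, Pow(525657, -1)) = Mul(-182267, Rational(1, 525657)) = Rational(-182267, 525657)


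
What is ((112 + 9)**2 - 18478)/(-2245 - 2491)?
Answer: 3837/4736 ≈ 0.81018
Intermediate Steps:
((112 + 9)**2 - 18478)/(-2245 - 2491) = (121**2 - 18478)/(-4736) = (14641 - 18478)*(-1/4736) = -3837*(-1/4736) = 3837/4736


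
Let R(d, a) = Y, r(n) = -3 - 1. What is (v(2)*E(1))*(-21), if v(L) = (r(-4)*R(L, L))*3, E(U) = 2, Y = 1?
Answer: 504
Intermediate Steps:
r(n) = -4
R(d, a) = 1
v(L) = -12 (v(L) = -4*1*3 = -4*3 = -12)
(v(2)*E(1))*(-21) = -12*2*(-21) = -24*(-21) = 504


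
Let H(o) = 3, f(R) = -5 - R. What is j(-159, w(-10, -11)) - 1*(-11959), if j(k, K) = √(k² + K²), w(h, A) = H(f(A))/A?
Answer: 11959 + 3*√339890/11 ≈ 12118.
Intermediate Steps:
w(h, A) = 3/A
j(k, K) = √(K² + k²)
j(-159, w(-10, -11)) - 1*(-11959) = √((3/(-11))² + (-159)²) - 1*(-11959) = √((3*(-1/11))² + 25281) + 11959 = √((-3/11)² + 25281) + 11959 = √(9/121 + 25281) + 11959 = √(3059010/121) + 11959 = 3*√339890/11 + 11959 = 11959 + 3*√339890/11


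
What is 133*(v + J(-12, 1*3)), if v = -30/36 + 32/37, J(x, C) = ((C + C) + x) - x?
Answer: 178087/222 ≈ 802.19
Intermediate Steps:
J(x, C) = 2*C (J(x, C) = (2*C + x) - x = (x + 2*C) - x = 2*C)
v = 7/222 (v = -30*1/36 + 32*(1/37) = -5/6 + 32/37 = 7/222 ≈ 0.031532)
133*(v + J(-12, 1*3)) = 133*(7/222 + 2*(1*3)) = 133*(7/222 + 2*3) = 133*(7/222 + 6) = 133*(1339/222) = 178087/222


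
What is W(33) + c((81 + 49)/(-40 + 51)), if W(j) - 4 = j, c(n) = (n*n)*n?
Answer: 2246247/1331 ≈ 1687.6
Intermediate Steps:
c(n) = n³ (c(n) = n²*n = n³)
W(j) = 4 + j
W(33) + c((81 + 49)/(-40 + 51)) = (4 + 33) + ((81 + 49)/(-40 + 51))³ = 37 + (130/11)³ = 37 + 2197000/1331 = 2246247/1331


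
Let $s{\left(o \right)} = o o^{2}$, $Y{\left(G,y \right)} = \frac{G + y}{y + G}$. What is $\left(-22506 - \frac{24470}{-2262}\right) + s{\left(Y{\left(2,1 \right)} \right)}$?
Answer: $- \frac{25440920}{1131} \approx -22494.0$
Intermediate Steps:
$Y{\left(G,y \right)} = 1$ ($Y{\left(G,y \right)} = \frac{G + y}{G + y} = 1$)
$s{\left(o \right)} = o^{3}$
$\left(-22506 - \frac{24470}{-2262}\right) + s{\left(Y{\left(2,1 \right)} \right)} = \left(-22506 - \frac{24470}{-2262}\right) + 1^{3} = \left(-22506 - - \frac{12235}{1131}\right) + 1 = \left(-22506 + \frac{12235}{1131}\right) + 1 = - \frac{25442051}{1131} + 1 = - \frac{25440920}{1131}$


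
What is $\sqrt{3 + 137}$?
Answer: $2 \sqrt{35} \approx 11.832$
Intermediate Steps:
$\sqrt{3 + 137} = \sqrt{140} = 2 \sqrt{35}$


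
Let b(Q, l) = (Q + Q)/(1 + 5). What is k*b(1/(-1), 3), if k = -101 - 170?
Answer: 271/3 ≈ 90.333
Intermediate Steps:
b(Q, l) = Q/3 (b(Q, l) = (2*Q)/6 = (2*Q)*(1/6) = Q/3)
k = -271
k*b(1/(-1), 3) = -271/(3*(-1)) = -271*(-1)/3 = -271*(-1/3) = 271/3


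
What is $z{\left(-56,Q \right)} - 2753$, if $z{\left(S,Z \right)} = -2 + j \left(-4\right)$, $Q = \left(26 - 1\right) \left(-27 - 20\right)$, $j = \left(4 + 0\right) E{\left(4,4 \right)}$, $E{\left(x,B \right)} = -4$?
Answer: $-2691$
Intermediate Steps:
$j = -16$ ($j = \left(4 + 0\right) \left(-4\right) = 4 \left(-4\right) = -16$)
$Q = -1175$ ($Q = 25 \left(-47\right) = -1175$)
$z{\left(S,Z \right)} = 62$ ($z{\left(S,Z \right)} = -2 - -64 = -2 + 64 = 62$)
$z{\left(-56,Q \right)} - 2753 = 62 - 2753 = -2691$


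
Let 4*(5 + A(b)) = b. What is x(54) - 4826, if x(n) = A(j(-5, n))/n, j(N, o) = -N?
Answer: -347477/72 ≈ -4826.1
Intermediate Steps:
A(b) = -5 + b/4
x(n) = -15/(4*n) (x(n) = (-5 + (-1*(-5))/4)/n = (-5 + (¼)*5)/n = (-5 + 5/4)/n = -15/(4*n))
x(54) - 4826 = -15/4/54 - 4826 = -15/4*1/54 - 4826 = -5/72 - 4826 = -347477/72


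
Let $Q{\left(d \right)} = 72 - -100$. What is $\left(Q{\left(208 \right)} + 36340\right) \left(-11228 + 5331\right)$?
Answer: $-215311264$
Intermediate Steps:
$Q{\left(d \right)} = 172$ ($Q{\left(d \right)} = 72 + 100 = 172$)
$\left(Q{\left(208 \right)} + 36340\right) \left(-11228 + 5331\right) = \left(172 + 36340\right) \left(-11228 + 5331\right) = 36512 \left(-5897\right) = -215311264$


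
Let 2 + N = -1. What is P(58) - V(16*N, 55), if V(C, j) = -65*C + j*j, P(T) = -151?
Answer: -6296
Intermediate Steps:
N = -3 (N = -2 - 1 = -3)
V(C, j) = j**2 - 65*C (V(C, j) = -65*C + j**2 = j**2 - 65*C)
P(58) - V(16*N, 55) = -151 - (55**2 - 1040*(-3)) = -151 - (3025 - 65*(-48)) = -151 - (3025 + 3120) = -151 - 1*6145 = -151 - 6145 = -6296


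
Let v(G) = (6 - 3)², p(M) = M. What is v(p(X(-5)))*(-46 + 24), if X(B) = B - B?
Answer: -198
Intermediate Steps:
X(B) = 0
v(G) = 9 (v(G) = 3² = 9)
v(p(X(-5)))*(-46 + 24) = 9*(-46 + 24) = 9*(-22) = -198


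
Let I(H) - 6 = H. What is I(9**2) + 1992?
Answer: 2079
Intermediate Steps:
I(H) = 6 + H
I(9**2) + 1992 = (6 + 9**2) + 1992 = (6 + 81) + 1992 = 87 + 1992 = 2079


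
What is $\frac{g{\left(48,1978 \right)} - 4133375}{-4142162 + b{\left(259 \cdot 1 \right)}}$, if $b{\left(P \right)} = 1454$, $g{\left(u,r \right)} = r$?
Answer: $\frac{4131397}{4140708} \approx 0.99775$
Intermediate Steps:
$\frac{g{\left(48,1978 \right)} - 4133375}{-4142162 + b{\left(259 \cdot 1 \right)}} = \frac{1978 - 4133375}{-4142162 + 1454} = - \frac{4131397}{-4140708} = \left(-4131397\right) \left(- \frac{1}{4140708}\right) = \frac{4131397}{4140708}$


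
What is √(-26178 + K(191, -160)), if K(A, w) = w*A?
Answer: I*√56738 ≈ 238.2*I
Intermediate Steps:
K(A, w) = A*w
√(-26178 + K(191, -160)) = √(-26178 + 191*(-160)) = √(-26178 - 30560) = √(-56738) = I*√56738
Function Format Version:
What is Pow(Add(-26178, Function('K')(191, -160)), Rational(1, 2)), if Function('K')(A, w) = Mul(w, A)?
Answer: Mul(I, Pow(56738, Rational(1, 2))) ≈ Mul(238.20, I)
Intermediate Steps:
Function('K')(A, w) = Mul(A, w)
Pow(Add(-26178, Function('K')(191, -160)), Rational(1, 2)) = Pow(Add(-26178, Mul(191, -160)), Rational(1, 2)) = Pow(Add(-26178, -30560), Rational(1, 2)) = Pow(-56738, Rational(1, 2)) = Mul(I, Pow(56738, Rational(1, 2)))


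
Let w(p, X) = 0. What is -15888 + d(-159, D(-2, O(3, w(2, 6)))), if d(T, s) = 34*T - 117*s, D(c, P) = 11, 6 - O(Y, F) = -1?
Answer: -22581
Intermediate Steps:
O(Y, F) = 7 (O(Y, F) = 6 - 1*(-1) = 6 + 1 = 7)
d(T, s) = -117*s + 34*T
-15888 + d(-159, D(-2, O(3, w(2, 6)))) = -15888 + (-117*11 + 34*(-159)) = -15888 + (-1287 - 5406) = -15888 - 6693 = -22581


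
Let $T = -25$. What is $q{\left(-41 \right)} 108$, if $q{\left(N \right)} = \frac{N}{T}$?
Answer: $\frac{4428}{25} \approx 177.12$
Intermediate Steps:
$q{\left(N \right)} = - \frac{N}{25}$ ($q{\left(N \right)} = \frac{N}{-25} = N \left(- \frac{1}{25}\right) = - \frac{N}{25}$)
$q{\left(-41 \right)} 108 = \left(- \frac{1}{25}\right) \left(-41\right) 108 = \frac{41}{25} \cdot 108 = \frac{4428}{25}$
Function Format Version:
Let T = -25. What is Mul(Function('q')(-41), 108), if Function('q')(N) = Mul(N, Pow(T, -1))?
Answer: Rational(4428, 25) ≈ 177.12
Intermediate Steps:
Function('q')(N) = Mul(Rational(-1, 25), N) (Function('q')(N) = Mul(N, Pow(-25, -1)) = Mul(N, Rational(-1, 25)) = Mul(Rational(-1, 25), N))
Mul(Function('q')(-41), 108) = Mul(Mul(Rational(-1, 25), -41), 108) = Mul(Rational(41, 25), 108) = Rational(4428, 25)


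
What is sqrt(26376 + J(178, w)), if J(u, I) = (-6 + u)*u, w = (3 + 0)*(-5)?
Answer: 4*sqrt(3562) ≈ 238.73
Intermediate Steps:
w = -15 (w = 3*(-5) = -15)
J(u, I) = u*(-6 + u)
sqrt(26376 + J(178, w)) = sqrt(26376 + 178*(-6 + 178)) = sqrt(26376 + 178*172) = sqrt(26376 + 30616) = sqrt(56992) = 4*sqrt(3562)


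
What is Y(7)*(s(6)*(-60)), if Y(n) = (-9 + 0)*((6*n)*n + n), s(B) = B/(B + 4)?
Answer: 97524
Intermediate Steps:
s(B) = B/(4 + B)
Y(n) = -54*n**2 - 9*n (Y(n) = -9*(6*n**2 + n) = -9*(n + 6*n**2) = -54*n**2 - 9*n)
Y(7)*(s(6)*(-60)) = (-9*7*(1 + 6*7))*((6/(4 + 6))*(-60)) = (-9*7*(1 + 42))*((6/10)*(-60)) = (-9*7*43)*((6*(1/10))*(-60)) = -8127*(-60)/5 = -2709*(-36) = 97524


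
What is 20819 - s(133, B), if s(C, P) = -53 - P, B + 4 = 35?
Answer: 20903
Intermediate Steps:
B = 31 (B = -4 + 35 = 31)
20819 - s(133, B) = 20819 - (-53 - 1*31) = 20819 - (-53 - 31) = 20819 - 1*(-84) = 20819 + 84 = 20903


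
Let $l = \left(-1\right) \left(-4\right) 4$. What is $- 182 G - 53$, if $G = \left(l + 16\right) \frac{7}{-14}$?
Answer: $2859$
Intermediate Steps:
$l = 16$ ($l = 4 \cdot 4 = 16$)
$G = -16$ ($G = \left(16 + 16\right) \frac{7}{-14} = 32 \cdot 7 \left(- \frac{1}{14}\right) = 32 \left(- \frac{1}{2}\right) = -16$)
$- 182 G - 53 = \left(-182\right) \left(-16\right) - 53 = 2912 - 53 = 2859$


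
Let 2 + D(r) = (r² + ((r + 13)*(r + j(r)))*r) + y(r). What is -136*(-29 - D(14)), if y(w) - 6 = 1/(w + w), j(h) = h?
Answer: 10294010/7 ≈ 1.4706e+6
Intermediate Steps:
y(w) = 6 + 1/(2*w) (y(w) = 6 + 1/(w + w) = 6 + 1/(2*w))
D(r) = 4 + r² + 1/(2*r) + 2*r²*(13 + r) (D(r) = -2 + ((r² + ((r + 13)*(r + r))*r) + (6 + 1/(2*r))) = -2 + ((r² + ((13 + r)*(2*r))*r) + (6 + 1/(2*r))) = -2 + ((r² + (2*r*(13 + r))*r) + (6 + 1/(2*r))) = -2 + ((r² + 2*r²*(13 + r)) + (6 + 1/(2*r))) = -2 + (6 + r² + 1/(2*r) + 2*r²*(13 + r)) = 4 + r² + 1/(2*r) + 2*r²*(13 + r))
-136*(-29 - D(14)) = -136*(-29 - (4 + (½)/14 + 2*14³ + 27*14²)) = -136*(-29 - (4 + (½)*(1/14) + 2*2744 + 27*196)) = -136*(-29 - (4 + 1/28 + 5488 + 5292)) = -136*(-29 - 1*301953/28) = -136*(-29 - 301953/28) = -136*(-302765/28) = 10294010/7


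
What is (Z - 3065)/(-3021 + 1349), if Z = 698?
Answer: 2367/1672 ≈ 1.4157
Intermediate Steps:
(Z - 3065)/(-3021 + 1349) = (698 - 3065)/(-3021 + 1349) = -2367/(-1672) = -2367*(-1/1672) = 2367/1672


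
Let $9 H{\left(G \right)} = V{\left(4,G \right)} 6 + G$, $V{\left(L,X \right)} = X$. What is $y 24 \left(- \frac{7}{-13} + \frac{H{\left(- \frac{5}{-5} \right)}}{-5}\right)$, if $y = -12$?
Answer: $- \frac{7168}{65} \approx -110.28$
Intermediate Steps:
$H{\left(G \right)} = \frac{7 G}{9}$ ($H{\left(G \right)} = \frac{G 6 + G}{9} = \frac{6 G + G}{9} = \frac{7 G}{9}$)
$y 24 \left(- \frac{7}{-13} + \frac{H{\left(- \frac{5}{-5} \right)}}{-5}\right) = \left(-12\right) 24 \left(- \frac{7}{-13} + \frac{\frac{7}{9} \left(- \frac{5}{-5}\right)}{-5}\right) = - 288 \left(\left(-7\right) \left(- \frac{1}{13}\right) + \frac{7 \left(\left(-5\right) \left(- \frac{1}{5}\right)\right)}{9} \left(- \frac{1}{5}\right)\right) = - 288 \left(\frac{7}{13} + \frac{7}{9} \cdot 1 \left(- \frac{1}{5}\right)\right) = - 288 \left(\frac{7}{13} + \frac{7}{9} \left(- \frac{1}{5}\right)\right) = - 288 \left(\frac{7}{13} - \frac{7}{45}\right) = \left(-288\right) \frac{224}{585} = - \frac{7168}{65}$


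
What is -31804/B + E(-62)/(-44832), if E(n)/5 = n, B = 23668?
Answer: -177312481/132635472 ≈ -1.3368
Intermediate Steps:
E(n) = 5*n
-31804/B + E(-62)/(-44832) = -31804/23668 + (5*(-62))/(-44832) = -31804*1/23668 - 310*(-1/44832) = -7951/5917 + 155/22416 = -177312481/132635472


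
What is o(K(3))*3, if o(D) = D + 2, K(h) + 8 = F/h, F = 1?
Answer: -17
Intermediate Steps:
K(h) = -8 + 1/h
o(D) = 2 + D
o(K(3))*3 = (2 + (-8 + 1/3))*3 = (2 - 23/3)*3 = -17/3*3 = -17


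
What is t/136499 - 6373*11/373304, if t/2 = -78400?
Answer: -68103056597/50955622696 ≈ -1.3365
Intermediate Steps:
t = -156800 (t = 2*(-78400) = -156800)
t/136499 - 6373*11/373304 = -156800/136499 - 6373*11/373304 = -156800*1/136499 - 70103*1/373304 = -156800/136499 - 70103/373304 = -68103056597/50955622696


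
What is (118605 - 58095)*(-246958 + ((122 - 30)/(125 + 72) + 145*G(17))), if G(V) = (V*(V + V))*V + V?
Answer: 14069462137110/197 ≈ 7.1419e+10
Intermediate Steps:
G(V) = V + 2*V**3 (G(V) = (V*(2*V))*V + V = (2*V**2)*V + V = 2*V**3 + V = V + 2*V**3)
(118605 - 58095)*(-246958 + ((122 - 30)/(125 + 72) + 145*G(17))) = (118605 - 58095)*(-246958 + ((122 - 30)/(125 + 72) + 145*(17 + 2*17**3))) = 60510*(-246958 + (92/197 + 145*(17 + 2*4913))) = 60510*(-246958 + (92*(1/197) + 145*(17 + 9826))) = 60510*(-246958 + (92/197 + 145*9843)) = 60510*(-246958 + (92/197 + 1427235)) = 60510*(-246958 + 281165387/197) = 60510*(232514661/197) = 14069462137110/197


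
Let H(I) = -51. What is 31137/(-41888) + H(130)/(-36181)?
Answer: -1124431509/1515549728 ≈ -0.74193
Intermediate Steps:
31137/(-41888) + H(130)/(-36181) = 31137/(-41888) - 51/(-36181) = 31137*(-1/41888) - 51*(-1/36181) = -31137/41888 + 51/36181 = -1124431509/1515549728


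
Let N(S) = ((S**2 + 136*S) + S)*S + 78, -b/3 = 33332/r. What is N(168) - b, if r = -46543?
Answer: 400660568118/46543 ≈ 8.6084e+6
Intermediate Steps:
b = 99996/46543 (b = -99996/(-46543) = -99996*(-1)/46543 = -3*(-33332/46543) = 99996/46543 ≈ 2.1485)
N(S) = 78 + S*(S**2 + 137*S) (N(S) = (S**2 + 137*S)*S + 78 = S*(S**2 + 137*S) + 78 = 78 + S*(S**2 + 137*S))
N(168) - b = (78 + 168**3 + 137*168**2) - 1*99996/46543 = (78 + 4741632 + 137*28224) - 99996/46543 = (78 + 4741632 + 3866688) - 99996/46543 = 8608398 - 99996/46543 = 400660568118/46543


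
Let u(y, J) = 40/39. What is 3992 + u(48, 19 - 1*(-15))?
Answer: 155728/39 ≈ 3993.0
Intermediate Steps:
u(y, J) = 40/39 (u(y, J) = 40*(1/39) = 40/39)
3992 + u(48, 19 - 1*(-15)) = 3992 + 40/39 = 155728/39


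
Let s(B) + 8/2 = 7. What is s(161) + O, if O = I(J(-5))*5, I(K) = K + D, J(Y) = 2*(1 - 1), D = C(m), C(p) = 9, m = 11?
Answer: 48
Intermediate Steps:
s(B) = 3 (s(B) = -4 + 7 = 3)
D = 9
J(Y) = 0 (J(Y) = 2*0 = 0)
I(K) = 9 + K (I(K) = K + 9 = 9 + K)
O = 45 (O = (9 + 0)*5 = 9*5 = 45)
s(161) + O = 3 + 45 = 48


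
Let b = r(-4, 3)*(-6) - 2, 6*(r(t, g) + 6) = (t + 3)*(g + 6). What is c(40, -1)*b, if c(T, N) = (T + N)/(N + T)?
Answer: 43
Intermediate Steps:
c(T, N) = 1 (c(T, N) = (N + T)/(N + T) = 1)
r(t, g) = -6 + (3 + t)*(6 + g)/6 (r(t, g) = -6 + ((t + 3)*(g + 6))/6 = -6 + ((3 + t)*(6 + g))/6 = -6 + (3 + t)*(6 + g)/6)
b = 43 (b = (-3 - 4 + (½)*3 + (⅙)*3*(-4))*(-6) - 2 = (-3 - 4 + 3/2 - 2)*(-6) - 2 = -15/2*(-6) - 2 = 45 - 2 = 43)
c(40, -1)*b = 1*43 = 43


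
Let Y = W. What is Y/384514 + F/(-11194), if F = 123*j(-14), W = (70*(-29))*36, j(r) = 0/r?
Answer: -36540/192257 ≈ -0.19006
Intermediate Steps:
j(r) = 0
W = -73080 (W = -2030*36 = -73080)
F = 0 (F = 123*0 = 0)
Y = -73080
Y/384514 + F/(-11194) = -73080/384514 + 0/(-11194) = -73080*1/384514 + 0*(-1/11194) = -36540/192257 + 0 = -36540/192257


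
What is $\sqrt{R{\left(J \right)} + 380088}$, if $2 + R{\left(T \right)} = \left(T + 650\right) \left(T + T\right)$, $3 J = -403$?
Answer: $\frac{2 \sqrt{543473}}{3} \approx 491.47$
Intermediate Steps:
$J = - \frac{403}{3}$ ($J = \frac{1}{3} \left(-403\right) = - \frac{403}{3} \approx -134.33$)
$R{\left(T \right)} = -2 + 2 T \left(650 + T\right)$ ($R{\left(T \right)} = -2 + \left(T + 650\right) \left(T + T\right) = -2 + \left(650 + T\right) 2 T = -2 + 2 T \left(650 + T\right)$)
$\sqrt{R{\left(J \right)} + 380088} = \sqrt{\left(-2 + 2 \left(- \frac{403}{3}\right)^{2} + 1300 \left(- \frac{403}{3}\right)\right) + 380088} = \sqrt{\left(-2 + 2 \cdot \frac{162409}{9} - \frac{523900}{3}\right) + 380088} = \sqrt{\left(-2 + \frac{324818}{9} - \frac{523900}{3}\right) + 380088} = \sqrt{- \frac{1246900}{9} + 380088} = \sqrt{\frac{2173892}{9}} = \frac{2 \sqrt{543473}}{3}$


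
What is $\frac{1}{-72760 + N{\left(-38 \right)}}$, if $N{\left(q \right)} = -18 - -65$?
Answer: $- \frac{1}{72713} \approx -1.3753 \cdot 10^{-5}$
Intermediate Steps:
$N{\left(q \right)} = 47$ ($N{\left(q \right)} = -18 + 65 = 47$)
$\frac{1}{-72760 + N{\left(-38 \right)}} = \frac{1}{-72760 + 47} = \frac{1}{-72713} = - \frac{1}{72713}$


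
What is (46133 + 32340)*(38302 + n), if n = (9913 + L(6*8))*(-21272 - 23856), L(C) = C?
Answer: -35272177914938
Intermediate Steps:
n = -449520008 (n = (9913 + 6*8)*(-21272 - 23856) = (9913 + 48)*(-45128) = 9961*(-45128) = -449520008)
(46133 + 32340)*(38302 + n) = (46133 + 32340)*(38302 - 449520008) = 78473*(-449481706) = -35272177914938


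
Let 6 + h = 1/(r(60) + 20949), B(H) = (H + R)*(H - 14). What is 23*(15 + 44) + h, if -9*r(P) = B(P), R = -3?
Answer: 83725526/61973 ≈ 1351.0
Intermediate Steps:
B(H) = (-14 + H)*(-3 + H) (B(H) = (H - 3)*(H - 14) = (-3 + H)*(-14 + H) = (-14 + H)*(-3 + H))
r(P) = -14/3 - P**2/9 + 17*P/9 (r(P) = -(42 + P**2 - 17*P)/9 = -14/3 - P**2/9 + 17*P/9)
h = -371835/61973 (h = -6 + 1/((-14/3 - 1/9*60**2 + (17/9)*60) + 20949) = -6 + 1/((-14/3 - 1/9*3600 + 340/3) + 20949) = -6 + 1/((-14/3 - 400 + 340/3) + 20949) = -6 + 1/(-874/3 + 20949) = -6 + 1/(61973/3) = -6 + 3/61973 = -371835/61973 ≈ -6.0000)
23*(15 + 44) + h = 23*(15 + 44) - 371835/61973 = 23*59 - 371835/61973 = 1357 - 371835/61973 = 83725526/61973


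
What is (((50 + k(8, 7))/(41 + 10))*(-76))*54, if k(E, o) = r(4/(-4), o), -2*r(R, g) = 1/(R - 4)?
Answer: -342684/85 ≈ -4031.6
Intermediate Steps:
r(R, g) = -1/(2*(-4 + R)) (r(R, g) = -1/(2*(R - 4)) = -1/(2*(-4 + R)))
k(E, o) = ⅒ (k(E, o) = -1/(-8 + 2*(4/(-4))) = -1/(-8 + 2*(4*(-¼))) = -1/(-8 + 2*(-1)) = -1/(-8 - 2) = -1/(-10) = -1*(-⅒) = ⅒)
(((50 + k(8, 7))/(41 + 10))*(-76))*54 = (((50 + ⅒)/(41 + 10))*(-76))*54 = (((501/10)/51)*(-76))*54 = (((501/10)*(1/51))*(-76))*54 = ((167/170)*(-76))*54 = -6346/85*54 = -342684/85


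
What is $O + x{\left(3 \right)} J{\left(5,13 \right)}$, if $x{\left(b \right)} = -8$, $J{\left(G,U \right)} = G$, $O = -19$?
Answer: $-59$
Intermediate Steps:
$O + x{\left(3 \right)} J{\left(5,13 \right)} = -19 - 40 = -59$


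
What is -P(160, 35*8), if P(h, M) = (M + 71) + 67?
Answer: -418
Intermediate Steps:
P(h, M) = 138 + M (P(h, M) = (71 + M) + 67 = 138 + M)
-P(160, 35*8) = -(138 + 35*8) = -(138 + 280) = -1*418 = -418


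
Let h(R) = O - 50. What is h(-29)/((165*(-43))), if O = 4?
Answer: 46/7095 ≈ 0.0064834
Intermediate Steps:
h(R) = -46 (h(R) = 4 - 50 = -46)
h(-29)/((165*(-43))) = -46/(165*(-43)) = -46/(-7095) = -46*(-1/7095) = 46/7095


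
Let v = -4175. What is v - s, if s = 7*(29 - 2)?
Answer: -4364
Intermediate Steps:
s = 189 (s = 7*27 = 189)
v - s = -4175 - 1*189 = -4175 - 189 = -4364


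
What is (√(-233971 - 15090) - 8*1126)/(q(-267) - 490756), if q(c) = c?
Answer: 9008/491023 - I*√249061/491023 ≈ 0.018345 - 0.0010164*I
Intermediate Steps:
(√(-233971 - 15090) - 8*1126)/(q(-267) - 490756) = (√(-233971 - 15090) - 8*1126)/(-267 - 490756) = (√(-249061) - 9008)/(-491023) = (I*√249061 - 9008)*(-1/491023) = (-9008 + I*√249061)*(-1/491023) = 9008/491023 - I*√249061/491023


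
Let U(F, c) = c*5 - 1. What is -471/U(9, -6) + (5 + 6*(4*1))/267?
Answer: 126656/8277 ≈ 15.302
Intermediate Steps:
U(F, c) = -1 + 5*c (U(F, c) = 5*c - 1 = -1 + 5*c)
-471/U(9, -6) + (5 + 6*(4*1))/267 = -471/(-1 + 5*(-6)) + (5 + 6*(4*1))/267 = -471/(-1 - 30) + (5 + 6*4)*(1/267) = -471/(-31) + (5 + 24)*(1/267) = -471*(-1/31) + 29*(1/267) = 471/31 + 29/267 = 126656/8277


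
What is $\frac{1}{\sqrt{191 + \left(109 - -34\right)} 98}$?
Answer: $\frac{\sqrt{334}}{32732} \approx 0.00055834$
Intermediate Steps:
$\frac{1}{\sqrt{191 + \left(109 - -34\right)} 98} = \frac{1}{\sqrt{191 + \left(109 + 34\right)} 98} = \frac{1}{\sqrt{191 + 143} \cdot 98} = \frac{1}{\sqrt{334} \cdot 98} = \frac{1}{98 \sqrt{334}} = \frac{\sqrt{334}}{32732}$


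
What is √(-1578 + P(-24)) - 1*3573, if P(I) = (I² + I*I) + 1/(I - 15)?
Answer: -3573 + I*√647985/39 ≈ -3573.0 + 20.64*I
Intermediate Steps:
P(I) = 1/(-15 + I) + 2*I² (P(I) = (I² + I²) + 1/(-15 + I) = 2*I² + 1/(-15 + I) = 1/(-15 + I) + 2*I²)
√(-1578 + P(-24)) - 1*3573 = √(-1578 + (1 - 30*(-24)² + 2*(-24)³)/(-15 - 24)) - 1*3573 = √(-1578 + (1 - 30*576 + 2*(-13824))/(-39)) - 3573 = √(-1578 - (1 - 17280 - 27648)/39) - 3573 = √(-1578 - 1/39*(-44927)) - 3573 = √(-1578 + 44927/39) - 3573 = √(-16615/39) - 3573 = I*√647985/39 - 3573 = -3573 + I*√647985/39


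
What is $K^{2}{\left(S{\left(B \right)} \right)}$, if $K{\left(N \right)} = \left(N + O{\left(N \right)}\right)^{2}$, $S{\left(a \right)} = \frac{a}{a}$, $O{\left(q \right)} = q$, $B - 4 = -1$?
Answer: $16$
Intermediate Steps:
$B = 3$ ($B = 4 - 1 = 3$)
$S{\left(a \right)} = 1$
$K{\left(N \right)} = 4 N^{2}$ ($K{\left(N \right)} = \left(N + N\right)^{2} = \left(2 N\right)^{2} = 4 N^{2}$)
$K^{2}{\left(S{\left(B \right)} \right)} = \left(4 \cdot 1^{2}\right)^{2} = \left(4 \cdot 1\right)^{2} = 4^{2} = 16$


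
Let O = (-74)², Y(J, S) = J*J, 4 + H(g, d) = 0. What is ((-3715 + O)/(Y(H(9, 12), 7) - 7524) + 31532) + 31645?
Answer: 474331155/7508 ≈ 63177.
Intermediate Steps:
H(g, d) = -4 (H(g, d) = -4 + 0 = -4)
Y(J, S) = J²
O = 5476
((-3715 + O)/(Y(H(9, 12), 7) - 7524) + 31532) + 31645 = ((-3715 + 5476)/((-4)² - 7524) + 31532) + 31645 = (1761/(16 - 7524) + 31532) + 31645 = (1761/(-7508) + 31532) + 31645 = (1761*(-1/7508) + 31532) + 31645 = (-1761/7508 + 31532) + 31645 = 236740495/7508 + 31645 = 474331155/7508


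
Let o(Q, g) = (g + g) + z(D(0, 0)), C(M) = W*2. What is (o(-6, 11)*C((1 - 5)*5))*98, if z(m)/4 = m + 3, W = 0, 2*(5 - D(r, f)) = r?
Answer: 0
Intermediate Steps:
D(r, f) = 5 - r/2
z(m) = 12 + 4*m (z(m) = 4*(m + 3) = 4*(3 + m) = 12 + 4*m)
C(M) = 0 (C(M) = 0*2 = 0)
o(Q, g) = 32 + 2*g (o(Q, g) = (g + g) + (12 + 4*(5 - ½*0)) = 2*g + (12 + 4*(5 + 0)) = 2*g + (12 + 4*5) = 2*g + (12 + 20) = 2*g + 32 = 32 + 2*g)
(o(-6, 11)*C((1 - 5)*5))*98 = ((32 + 2*11)*0)*98 = ((32 + 22)*0)*98 = (54*0)*98 = 0*98 = 0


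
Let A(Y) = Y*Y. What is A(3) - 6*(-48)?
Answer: 297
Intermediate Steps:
A(Y) = Y²
A(3) - 6*(-48) = 3² - 6*(-48) = 9 + 288 = 297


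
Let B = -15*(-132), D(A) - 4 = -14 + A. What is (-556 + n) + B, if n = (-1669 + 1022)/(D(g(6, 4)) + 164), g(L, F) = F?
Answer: 224345/158 ≈ 1419.9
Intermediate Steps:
D(A) = -10 + A (D(A) = 4 + (-14 + A) = -10 + A)
B = 1980
n = -647/158 (n = (-1669 + 1022)/((-10 + 4) + 164) = -647/(-6 + 164) = -647/158 ≈ -4.0949)
(-556 + n) + B = (-556 - 647/158) + 1980 = -88495/158 + 1980 = 224345/158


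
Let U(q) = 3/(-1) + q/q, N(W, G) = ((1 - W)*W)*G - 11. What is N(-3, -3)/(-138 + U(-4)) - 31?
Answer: -873/28 ≈ -31.179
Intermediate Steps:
N(W, G) = -11 + G*W*(1 - W) (N(W, G) = (W*(1 - W))*G - 11 = G*W*(1 - W) - 11 = -11 + G*W*(1 - W))
U(q) = -2 (U(q) = 3*(-1) + 1 = -3 + 1 = -2)
N(-3, -3)/(-138 + U(-4)) - 31 = (-11 - 3*(-3) - 1*(-3)*(-3)²)/(-138 - 2) - 31 = (-11 + 9 - 1*(-3)*9)/(-140) - 31 = (-11 + 9 + 27)*(-1/140) - 31 = 25*(-1/140) - 31 = -5/28 - 31 = -873/28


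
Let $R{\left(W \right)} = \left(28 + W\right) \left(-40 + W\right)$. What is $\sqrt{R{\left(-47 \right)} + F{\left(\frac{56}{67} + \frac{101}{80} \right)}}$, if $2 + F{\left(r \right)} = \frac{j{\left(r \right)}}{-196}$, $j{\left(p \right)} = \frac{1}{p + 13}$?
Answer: $\frac{\sqrt{529821950094591}}{566489} \approx 40.633$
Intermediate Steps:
$j{\left(p \right)} = \frac{1}{13 + p}$
$R{\left(W \right)} = \left(-40 + W\right) \left(28 + W\right)$
$F{\left(r \right)} = -2 - \frac{1}{196 \left(13 + r\right)}$ ($F{\left(r \right)} = -2 + \frac{1}{\left(13 + r\right) \left(-196\right)} = -2 + \frac{1}{13 + r} \left(- \frac{1}{196}\right) = -2 - \frac{1}{196 \left(13 + r\right)}$)
$\sqrt{R{\left(-47 \right)} + F{\left(\frac{56}{67} + \frac{101}{80} \right)}} = \sqrt{\left(-1120 + \left(-47\right)^{2} - -564\right) + \frac{-5097 - 392 \left(\frac{56}{67} + \frac{101}{80}\right)}{196 \left(13 + \left(\frac{56}{67} + \frac{101}{80}\right)\right)}} = \sqrt{\left(-1120 + 2209 + 564\right) + \frac{-5097 - 392 \left(56 \cdot \frac{1}{67} + 101 \cdot \frac{1}{80}\right)}{196 \left(13 + \left(56 \cdot \frac{1}{67} + 101 \cdot \frac{1}{80}\right)\right)}} = \sqrt{1653 + \frac{-5097 - 392 \left(\frac{56}{67} + \frac{101}{80}\right)}{196 \left(13 + \left(\frac{56}{67} + \frac{101}{80}\right)\right)}} = \sqrt{1653 + \frac{-5097 - \frac{551103}{670}}{196 \left(13 + \frac{11247}{5360}\right)}} = \sqrt{1653 + \frac{-5097 - \frac{551103}{670}}{196 \cdot \frac{80927}{5360}}} = \sqrt{1653 + \frac{1}{196} \cdot \frac{5360}{80927} \left(- \frac{3966093}{670}\right)} = \sqrt{1653 - \frac{7932186}{3965423}} = \sqrt{\frac{6546912033}{3965423}} = \frac{\sqrt{529821950094591}}{566489}$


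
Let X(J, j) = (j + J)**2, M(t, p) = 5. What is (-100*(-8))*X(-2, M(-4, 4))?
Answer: 7200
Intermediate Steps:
X(J, j) = (J + j)**2
(-100*(-8))*X(-2, M(-4, 4)) = (-100*(-8))*(-2 + 5)**2 = 800*3**2 = 800*9 = 7200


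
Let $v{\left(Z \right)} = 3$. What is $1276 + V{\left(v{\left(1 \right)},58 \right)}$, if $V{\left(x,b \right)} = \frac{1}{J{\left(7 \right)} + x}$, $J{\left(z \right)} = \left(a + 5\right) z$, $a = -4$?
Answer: $\frac{12761}{10} \approx 1276.1$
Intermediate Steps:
$J{\left(z \right)} = z$ ($J{\left(z \right)} = \left(-4 + 5\right) z = 1 z = z$)
$V{\left(x,b \right)} = \frac{1}{7 + x}$
$1276 + V{\left(v{\left(1 \right)},58 \right)} = 1276 + \frac{1}{7 + 3} = 1276 + \frac{1}{10} = \frac{12761}{10}$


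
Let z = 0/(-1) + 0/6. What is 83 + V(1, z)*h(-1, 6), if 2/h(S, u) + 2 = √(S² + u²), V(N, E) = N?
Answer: 2743/33 + 2*√37/33 ≈ 83.490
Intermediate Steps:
z = 0 (z = 0*(-1) + 0*(⅙) = 0 + 0 = 0)
h(S, u) = 2/(-2 + √(S² + u²))
83 + V(1, z)*h(-1, 6) = 83 + 1*(2/(-2 + √((-1)² + 6²))) = 83 + 1*(2/(-2 + √(1 + 36))) = 83 + 1*(2/(-2 + √37)) = 83 + 2/(-2 + √37)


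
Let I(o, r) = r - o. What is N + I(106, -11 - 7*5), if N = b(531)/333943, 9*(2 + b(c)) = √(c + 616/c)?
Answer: -50759338/333943 + √16672043/531971199 ≈ -152.00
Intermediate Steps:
b(c) = -2 + √(c + 616/c)/9
N = -2/333943 + √16672043/531971199 (N = (-2 + √(531 + 616/531)/9)/333943 = (-2 + √(531 + 616*(1/531))/9)*(1/333943) = (-2 + √(531 + 616/531)/9)*(1/333943) = (-2 + √(282577/531)/9)*(1/333943) = (-2 + (√16672043/177)/9)*(1/333943) = (-2 + √16672043/1593)*(1/333943) = -2/333943 + √16672043/531971199 ≈ 1.6864e-6)
N + I(106, -11 - 7*5) = (-2/333943 + √16672043/531971199) + ((-11 - 7*5) - 1*106) = (-2/333943 + √16672043/531971199) + ((-11 - 35) - 106) = (-2/333943 + √16672043/531971199) + (-46 - 106) = (-2/333943 + √16672043/531971199) - 152 = -50759338/333943 + √16672043/531971199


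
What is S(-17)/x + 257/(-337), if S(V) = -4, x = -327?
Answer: -82691/110199 ≈ -0.75038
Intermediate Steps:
S(-17)/x + 257/(-337) = -4/(-327) + 257/(-337) = -4*(-1/327) + 257*(-1/337) = 4/327 - 257/337 = -82691/110199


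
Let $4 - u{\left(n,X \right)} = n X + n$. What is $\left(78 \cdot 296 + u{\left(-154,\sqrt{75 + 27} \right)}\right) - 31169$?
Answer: $-7923 + 154 \sqrt{102} \approx -6367.7$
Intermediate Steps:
$u{\left(n,X \right)} = 4 - n - X n$ ($u{\left(n,X \right)} = 4 - \left(n X + n\right) = 4 - \left(X n + n\right) = 4 - \left(n + X n\right) = 4 - n - X n$)
$\left(78 \cdot 296 + u{\left(-154,\sqrt{75 + 27} \right)}\right) - 31169 = \left(78 \cdot 296 - \left(-158 + \sqrt{75 + 27} \left(-154\right)\right)\right) - 31169 = \left(23088 + \left(4 + 154 - \sqrt{102} \left(-154\right)\right)\right) - 31169 = \left(23088 + \left(4 + 154 + 154 \sqrt{102}\right)\right) - 31169 = \left(23088 + \left(158 + 154 \sqrt{102}\right)\right) - 31169 = \left(23246 + 154 \sqrt{102}\right) - 31169 = -7923 + 154 \sqrt{102}$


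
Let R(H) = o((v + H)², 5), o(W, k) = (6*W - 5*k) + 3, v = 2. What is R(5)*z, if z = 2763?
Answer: 751536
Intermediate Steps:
o(W, k) = 3 - 5*k + 6*W (o(W, k) = (-5*k + 6*W) + 3 = 3 - 5*k + 6*W)
R(H) = -22 + 6*(2 + H)² (R(H) = 3 - 5*5 + 6*(2 + H)² = 3 - 25 + 6*(2 + H)² = -22 + 6*(2 + H)²)
R(5)*z = (-22 + 6*(2 + 5)²)*2763 = (-22 + 6*7²)*2763 = (-22 + 6*49)*2763 = (-22 + 294)*2763 = 272*2763 = 751536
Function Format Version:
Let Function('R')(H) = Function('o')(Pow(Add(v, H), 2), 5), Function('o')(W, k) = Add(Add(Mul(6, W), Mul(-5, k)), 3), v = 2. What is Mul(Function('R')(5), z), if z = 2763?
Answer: 751536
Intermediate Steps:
Function('o')(W, k) = Add(3, Mul(-5, k), Mul(6, W)) (Function('o')(W, k) = Add(Add(Mul(-5, k), Mul(6, W)), 3) = Add(3, Mul(-5, k), Mul(6, W)))
Function('R')(H) = Add(-22, Mul(6, Pow(Add(2, H), 2))) (Function('R')(H) = Add(3, Mul(-5, 5), Mul(6, Pow(Add(2, H), 2))) = Add(3, -25, Mul(6, Pow(Add(2, H), 2))) = Add(-22, Mul(6, Pow(Add(2, H), 2))))
Mul(Function('R')(5), z) = Mul(Add(-22, Mul(6, Pow(Add(2, 5), 2))), 2763) = Mul(Add(-22, Mul(6, Pow(7, 2))), 2763) = Mul(Add(-22, Mul(6, 49)), 2763) = Mul(Add(-22, 294), 2763) = Mul(272, 2763) = 751536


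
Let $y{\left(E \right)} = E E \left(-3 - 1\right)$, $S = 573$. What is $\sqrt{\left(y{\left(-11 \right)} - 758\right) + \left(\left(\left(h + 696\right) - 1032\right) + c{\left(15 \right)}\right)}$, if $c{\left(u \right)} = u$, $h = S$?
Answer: $3 i \sqrt{110} \approx 31.464 i$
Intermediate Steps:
$h = 573$
$y{\left(E \right)} = - 4 E^{2}$ ($y{\left(E \right)} = E^{2} \left(-4\right) = - 4 E^{2}$)
$\sqrt{\left(y{\left(-11 \right)} - 758\right) + \left(\left(\left(h + 696\right) - 1032\right) + c{\left(15 \right)}\right)} = \sqrt{\left(- 4 \left(-11\right)^{2} - 758\right) + \left(\left(\left(573 + 696\right) - 1032\right) + 15\right)} = \sqrt{\left(\left(-4\right) 121 - 758\right) + \left(\left(1269 - 1032\right) + 15\right)} = \sqrt{\left(-484 - 758\right) + \left(237 + 15\right)} = \sqrt{-1242 + 252} = \sqrt{-990} = 3 i \sqrt{110}$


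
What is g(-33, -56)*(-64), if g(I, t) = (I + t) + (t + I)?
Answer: 11392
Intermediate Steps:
g(I, t) = 2*I + 2*t (g(I, t) = (I + t) + (I + t) = 2*I + 2*t)
g(-33, -56)*(-64) = (2*(-33) + 2*(-56))*(-64) = (-66 - 112)*(-64) = -178*(-64) = 11392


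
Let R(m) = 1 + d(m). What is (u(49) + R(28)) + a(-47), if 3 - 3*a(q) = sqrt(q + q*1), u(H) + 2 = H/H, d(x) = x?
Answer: 29 - I*sqrt(94)/3 ≈ 29.0 - 3.2318*I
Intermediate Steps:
u(H) = -1 (u(H) = -2 + H/H = -2 + 1 = -1)
a(q) = 1 - sqrt(2)*sqrt(q)/3 (a(q) = 1 - sqrt(q + q*1)/3 = 1 - sqrt(q + q)/3 = 1 - sqrt(2)*sqrt(q)/3)
R(m) = 1 + m
(u(49) + R(28)) + a(-47) = (-1 + (1 + 28)) + (1 - sqrt(2)*sqrt(-47)/3) = (-1 + 29) + (1 - sqrt(2)*I*sqrt(47)/3) = 28 + (1 - I*sqrt(94)/3) = 29 - I*sqrt(94)/3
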